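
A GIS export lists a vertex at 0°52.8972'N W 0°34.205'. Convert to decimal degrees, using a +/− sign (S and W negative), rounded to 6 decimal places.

0.881620, -0.570083

Latitude: 0 + 52.8972/60 = 0.8816200
N → positive
Lon: 34.205′ = 0.570083°; total 0.5700833
hemisphere W, so the sign is −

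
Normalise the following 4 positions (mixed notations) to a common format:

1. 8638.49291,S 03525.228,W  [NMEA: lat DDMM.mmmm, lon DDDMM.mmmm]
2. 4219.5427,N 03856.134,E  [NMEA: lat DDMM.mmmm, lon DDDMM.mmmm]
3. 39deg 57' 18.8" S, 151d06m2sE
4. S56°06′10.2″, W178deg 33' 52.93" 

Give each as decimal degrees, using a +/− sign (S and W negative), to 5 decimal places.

Point 1:
  Latitude: split at 2 digits → 86° and 38.49291′; 86 + 38.49291/60 = 86.641549
  S → negative
  Longitude: split at 3 digits → 035° and 25.228′; 35 + 25.228/60 = 35.420467
  hemisphere W, so the sign is −
Point 2:
  φ: split at 2 digits → 42° and 19.5427′; 42 + 19.5427/60 = 42.325712
  N → positive
  λ: split at 3 digits → 038° and 56.134′; 38 + 56.134/60 = 38.935567
  E ⇒ keep positive
Point 3:
  φ: 39 + 57/60 + 18.8/3600 = 39.955222
  S ⇒ negate
  Longitude: 6′ + 2″ = 6.03333′; 151 + 6.03333/60 = 151.100556
  E ⇒ keep positive
Point 4:
  φ: 56° + 6/60 + 10.2/3600 = 56 + 0.100000 + 0.002833 = 56.102833
  hemisphere S, so the sign is −
  Longitude: 33′ + 52.93″ = 33.88217′; 178 + 33.88217/60 = 178.564703
  W → negative

1. -86.64155, -35.42047
2. 42.32571, 38.93557
3. -39.95522, 151.10056
4. -56.10283, -178.56470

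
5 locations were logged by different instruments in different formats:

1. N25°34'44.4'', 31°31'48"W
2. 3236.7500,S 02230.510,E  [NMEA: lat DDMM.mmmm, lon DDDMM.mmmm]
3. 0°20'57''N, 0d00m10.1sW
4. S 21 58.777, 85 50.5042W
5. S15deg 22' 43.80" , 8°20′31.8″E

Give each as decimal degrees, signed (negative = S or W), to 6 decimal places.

Point 1:
  Lat: 25 + 34/60 + 44.4/3600 = 25.5790000
  N → positive
  Lon: 31° + 31/60 + 48/3600 = 31 + 0.516667 + 0.013333 = 31.5300000
  hemisphere W, so the sign is −
Point 2:
  Lat: degrees = first 2 digits = 32, minutes = 36.75; 32 + 36.75/60 = 32.6125000
  S → negative
  Lon: split at 3 digits → 022° and 30.51′; 22 + 30.51/60 = 22.5085000
  E ⇒ keep positive
Point 3:
  φ: 0 + 20/60 + 57/3600 = 0.3491667
  N ⇒ keep positive
  Lon: 0 + 0/60 + 10.1/3600 = 0.0028056
  W → negative
Point 4:
  φ: 58.777′ = 0.979617°; total 21.9796167
  S ⇒ negate
  Longitude: 85 + 50.5042/60 = 85.8417367
  W ⇒ negate
Point 5:
  Latitude: 22′ + 43.8″ = 22.73000′; 15 + 22.73000/60 = 15.3788333
  S ⇒ negate
  Lon: 8° + 20/60 + 31.8/3600 = 8 + 0.333333 + 0.008833 = 8.3421667
  E → positive

1. 25.579000, -31.530000
2. -32.612500, 22.508500
3. 0.349167, -0.002806
4. -21.979617, -85.841737
5. -15.378833, 8.342167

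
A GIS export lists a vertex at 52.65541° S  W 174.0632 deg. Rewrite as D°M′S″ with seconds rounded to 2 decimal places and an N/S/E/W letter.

52°39′19.48″ S, 174°03′47.52″ W

Latitude: whole degrees 52; 39.32460′ → 39′ and 19.4760″
Lon: whole degrees 174; 3.79200′ → 3′ and 47.5200″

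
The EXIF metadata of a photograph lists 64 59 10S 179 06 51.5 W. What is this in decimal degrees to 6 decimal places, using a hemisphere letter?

64.986111° S, 179.114306° W

Latitude: 64° + 59/60 + 10/3600 = 64 + 0.983333 + 0.002778 = 64.9861111
Lon: 179° + 6/60 + 51.5/3600 = 179 + 0.100000 + 0.014306 = 179.1143056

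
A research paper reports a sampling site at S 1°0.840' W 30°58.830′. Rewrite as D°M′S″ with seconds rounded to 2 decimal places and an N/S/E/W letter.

φ: fractional minutes 0.84000 × 60 = 50.4000″
Lon: 58.83000′ → 58′ and 0.83000 × 60 = 49.8000″

1°00′50.40″ S, 30°58′49.80″ W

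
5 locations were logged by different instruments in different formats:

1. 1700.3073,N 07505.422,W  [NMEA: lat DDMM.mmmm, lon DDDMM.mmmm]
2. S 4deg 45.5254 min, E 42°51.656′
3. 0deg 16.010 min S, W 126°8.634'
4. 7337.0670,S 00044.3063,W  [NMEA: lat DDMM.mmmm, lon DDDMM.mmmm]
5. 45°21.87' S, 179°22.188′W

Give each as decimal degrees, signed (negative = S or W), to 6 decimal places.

Point 1:
  Latitude: degrees = first 2 digits = 17, minutes = 0.3073; 17 + 0.3073/60 = 17.0051217
  N → positive
  λ: degrees = first 3 digits = 75, minutes = 5.422; 75 + 5.422/60 = 75.0903667
  W → negative
Point 2:
  Lat: 4 + 45.5254/60 = 4.7587567
  S ⇒ negate
  Lon: 51.656′ = 0.860933°; total 42.8609333
  E ⇒ keep positive
Point 3:
  Lat: 0 + 16.01/60 = 0.2668333
  hemisphere S, so the sign is −
  Longitude: 8.634′ = 0.143900°; total 126.1439000
  W ⇒ negate
Point 4:
  φ: split at 2 digits → 73° and 37.067′; 73 + 37.067/60 = 73.6177833
  hemisphere S, so the sign is −
  Lon: split at 3 digits → 000° and 44.3063′; 0 + 44.3063/60 = 0.7384383
  W ⇒ negate
Point 5:
  φ: 45 + 21.87/60 = 45.3645000
  S → negative
  Longitude: 22.188′ = 0.369800°; total 179.3698000
  W ⇒ negate

1. 17.005122, -75.090367
2. -4.758757, 42.860933
3. -0.266833, -126.143900
4. -73.617783, -0.738438
5. -45.364500, -179.369800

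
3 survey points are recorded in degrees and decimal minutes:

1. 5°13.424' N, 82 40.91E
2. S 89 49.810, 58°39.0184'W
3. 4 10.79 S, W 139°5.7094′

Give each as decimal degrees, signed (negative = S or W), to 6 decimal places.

1. 5.223733, 82.681833
2. -89.830167, -58.650307
3. -4.179833, -139.095157

Point 1:
  Lat: 5 + 13.424/60 = 5.2237333
  N ⇒ keep positive
  λ: 40.91′ = 0.681833°; total 82.6818333
  E → positive
Point 2:
  Latitude: 49.81′ = 0.830167°; total 89.8301667
  S → negative
  Lon: 39.0184′ = 0.650307°; total 58.6503067
  W → negative
Point 3:
  φ: 4 + 10.79/60 = 4.1798333
  hemisphere S, so the sign is −
  Lon: 139 + 5.7094/60 = 139.0951567
  hemisphere W, so the sign is −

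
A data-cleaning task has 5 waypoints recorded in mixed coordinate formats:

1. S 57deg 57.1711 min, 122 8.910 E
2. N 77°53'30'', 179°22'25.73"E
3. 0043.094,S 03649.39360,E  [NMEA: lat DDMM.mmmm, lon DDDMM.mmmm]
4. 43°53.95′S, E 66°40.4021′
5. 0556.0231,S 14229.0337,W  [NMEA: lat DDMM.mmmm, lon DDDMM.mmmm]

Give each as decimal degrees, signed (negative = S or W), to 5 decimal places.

1. -57.95285, 122.14850
2. 77.89167, 179.37381
3. -0.71823, 36.82323
4. -43.89917, 66.67337
5. -5.93372, -142.48390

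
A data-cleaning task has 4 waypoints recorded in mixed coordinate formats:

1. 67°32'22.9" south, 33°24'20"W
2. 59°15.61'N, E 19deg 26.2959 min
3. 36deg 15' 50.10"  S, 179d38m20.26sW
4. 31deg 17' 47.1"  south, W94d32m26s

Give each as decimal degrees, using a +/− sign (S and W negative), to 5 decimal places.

Point 1:
  Lat: 67 + 32/60 + 22.9/3600 = 67.539694
  S → negative
  Lon: 24′ + 20″ = 24.33333′; 33 + 24.33333/60 = 33.405556
  hemisphere W, so the sign is −
Point 2:
  Lat: 15.61′ = 0.260167°; total 59.260167
  N → positive
  λ: 26.2959′ = 0.438265°; total 19.438265
  E → positive
Point 3:
  φ: 36 + 15/60 + 50.1/3600 = 36.263917
  S ⇒ negate
  λ: 179° + 38/60 + 20.26/3600 = 179 + 0.633333 + 0.005628 = 179.638961
  W → negative
Point 4:
  Latitude: 17′ + 47.1″ = 17.78500′; 31 + 17.78500/60 = 31.296417
  hemisphere S, so the sign is −
  λ: 94 + 32/60 + 26/3600 = 94.540556
  W → negative

1. -67.53969, -33.40556
2. 59.26017, 19.43827
3. -36.26392, -179.63896
4. -31.29642, -94.54056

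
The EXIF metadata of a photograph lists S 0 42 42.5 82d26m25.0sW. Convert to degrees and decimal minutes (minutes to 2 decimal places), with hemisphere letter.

Lat: seconds/60 = 0.70833; minutes = 42 + 0.70833 = 42.7083
Longitude: 26 + 25/60 = 26.4167′

0° 42.71′ S, 82° 26.42′ W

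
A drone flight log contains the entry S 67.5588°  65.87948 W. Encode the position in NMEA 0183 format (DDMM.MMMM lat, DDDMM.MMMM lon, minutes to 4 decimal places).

6733.5280,S / 06552.7688,W

φ: 67° + 0.558800 × 60 = 67° 33.528000′
Lon: fractional part 0.879480 → 52.768800 minutes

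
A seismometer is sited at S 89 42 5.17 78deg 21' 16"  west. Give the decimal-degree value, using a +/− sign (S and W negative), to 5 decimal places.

-89.70144, -78.35444

Lat: 89 + 42/60 + 5.17/3600 = 89.701436
S → negative
Lon: 21′ + 16″ = 21.26667′; 78 + 21.26667/60 = 78.354444
W ⇒ negate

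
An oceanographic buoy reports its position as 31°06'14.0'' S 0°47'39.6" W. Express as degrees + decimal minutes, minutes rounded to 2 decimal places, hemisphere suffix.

Latitude: seconds/60 = 0.23333; minutes = 6 + 0.23333 = 6.2333
λ: seconds/60 = 0.66000; minutes = 47 + 0.66000 = 47.6600

31° 6.23′ S, 0° 47.66′ W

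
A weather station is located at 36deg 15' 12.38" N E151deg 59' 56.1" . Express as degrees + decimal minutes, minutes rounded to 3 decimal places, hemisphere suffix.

Lat: 15 + 12.38/60 = 15.20633′
λ: 59 + 56.1/60 = 59.93500′

36° 15.206′ N, 151° 59.935′ E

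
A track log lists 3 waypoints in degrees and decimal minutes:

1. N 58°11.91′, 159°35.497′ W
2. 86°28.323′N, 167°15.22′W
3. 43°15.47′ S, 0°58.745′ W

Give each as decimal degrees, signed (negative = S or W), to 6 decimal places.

Point 1:
  φ: 58 + 11.91/60 = 58.1985000
  N → positive
  Lon: 159 + 35.497/60 = 159.5916167
  hemisphere W, so the sign is −
Point 2:
  Latitude: 86 + 28.323/60 = 86.4720500
  N ⇒ keep positive
  Longitude: 167 + 15.22/60 = 167.2536667
  W → negative
Point 3:
  φ: 15.47′ = 0.257833°; total 43.2578333
  S → negative
  Longitude: 0 + 58.745/60 = 0.9790833
  W → negative

1. 58.198500, -159.591617
2. 86.472050, -167.253667
3. -43.257833, -0.979083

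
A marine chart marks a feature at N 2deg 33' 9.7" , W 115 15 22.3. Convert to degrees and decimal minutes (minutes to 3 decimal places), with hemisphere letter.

Lat: seconds/60 = 0.16167; minutes = 33 + 0.16167 = 33.16167
Longitude: 15 + 22.3/60 = 15.37167′

2° 33.162′ N, 115° 15.372′ W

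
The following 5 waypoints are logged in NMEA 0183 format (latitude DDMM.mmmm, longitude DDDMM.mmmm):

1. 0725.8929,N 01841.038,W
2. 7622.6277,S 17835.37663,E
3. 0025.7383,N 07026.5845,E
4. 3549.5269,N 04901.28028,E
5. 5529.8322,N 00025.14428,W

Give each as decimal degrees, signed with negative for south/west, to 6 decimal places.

Point 1:
  φ: degrees = first 2 digits = 7, minutes = 25.8929; 7 + 25.8929/60 = 7.4315483
  N → positive
  λ: split at 3 digits → 018° and 41.038′; 18 + 41.038/60 = 18.6839667
  W → negative
Point 2:
  Latitude: split at 2 digits → 76° and 22.6277′; 76 + 22.6277/60 = 76.3771283
  S ⇒ negate
  λ: degrees = first 3 digits = 178, minutes = 35.37663; 178 + 35.37663/60 = 178.5896105
  E → positive
Point 3:
  Latitude: split at 2 digits → 00° and 25.7383′; 0 + 25.7383/60 = 0.4289717
  N → positive
  Lon: split at 3 digits → 070° and 26.5845′; 70 + 26.5845/60 = 70.4430750
  E ⇒ keep positive
Point 4:
  Latitude: degrees = first 2 digits = 35, minutes = 49.5269; 35 + 49.5269/60 = 35.8254483
  N ⇒ keep positive
  λ: degrees = first 3 digits = 49, minutes = 1.28028; 49 + 1.28028/60 = 49.0213380
  E ⇒ keep positive
Point 5:
  φ: split at 2 digits → 55° and 29.8322′; 55 + 29.8322/60 = 55.4972033
  N ⇒ keep positive
  λ: degrees = first 3 digits = 0, minutes = 25.14428; 0 + 25.14428/60 = 0.4190713
  hemisphere W, so the sign is −

1. 7.431548, -18.683967
2. -76.377128, 178.589611
3. 0.428972, 70.443075
4. 35.825448, 49.021338
5. 55.497203, -0.419071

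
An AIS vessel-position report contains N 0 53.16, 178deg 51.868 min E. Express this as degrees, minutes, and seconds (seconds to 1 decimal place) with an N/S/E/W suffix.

0°53′9.6″ N, 178°51′52.1″ E

Latitude: fractional minutes 0.16000 × 60 = 9.600″
Longitude: fractional minutes 0.86800 × 60 = 52.080″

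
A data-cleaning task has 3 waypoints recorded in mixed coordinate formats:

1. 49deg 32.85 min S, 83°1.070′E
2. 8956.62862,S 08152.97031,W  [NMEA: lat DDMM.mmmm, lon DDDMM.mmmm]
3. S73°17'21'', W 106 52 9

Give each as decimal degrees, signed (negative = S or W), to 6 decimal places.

1. -49.547500, 83.017833
2. -89.943810, -81.882839
3. -73.289167, -106.869167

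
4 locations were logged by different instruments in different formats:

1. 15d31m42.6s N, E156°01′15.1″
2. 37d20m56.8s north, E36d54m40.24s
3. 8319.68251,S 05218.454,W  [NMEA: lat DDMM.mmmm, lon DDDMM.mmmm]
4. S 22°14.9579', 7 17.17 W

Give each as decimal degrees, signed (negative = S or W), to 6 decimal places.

1. 15.528500, 156.020861
2. 37.349111, 36.911178
3. -83.328042, -52.307567
4. -22.249298, -7.286167

Point 1:
  Latitude: 15° + 31/60 + 42.6/3600 = 15 + 0.516667 + 0.011833 = 15.5285000
  N → positive
  Lon: 1′ + 15.1″ = 1.25167′; 156 + 1.25167/60 = 156.0208611
  E → positive
Point 2:
  Lat: 37 + 20/60 + 56.8/3600 = 37.3491111
  N ⇒ keep positive
  Longitude: 36 + 54/60 + 40.24/3600 = 36.9111778
  E → positive
Point 3:
  φ: split at 2 digits → 83° and 19.68251′; 83 + 19.68251/60 = 83.3280418
  S → negative
  Longitude: degrees = first 3 digits = 52, minutes = 18.454; 52 + 18.454/60 = 52.3075667
  hemisphere W, so the sign is −
Point 4:
  φ: 14.9579′ = 0.249298°; total 22.2492983
  S ⇒ negate
  λ: 17.17′ = 0.286167°; total 7.2861667
  W ⇒ negate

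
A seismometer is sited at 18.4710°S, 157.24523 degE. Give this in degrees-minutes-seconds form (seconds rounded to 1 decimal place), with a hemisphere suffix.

18°28′15.6″ S, 157°14′42.8″ E

Lat: 0.471000° → 28.26000′; 0.26000 × 60 = 15.600″
Lon: whole degrees 157; 14.71380′ → 14′ and 42.828″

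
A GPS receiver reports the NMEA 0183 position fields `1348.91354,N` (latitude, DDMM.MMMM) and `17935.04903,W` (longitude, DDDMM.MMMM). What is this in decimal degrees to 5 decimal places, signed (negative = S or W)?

13.81523, -179.58415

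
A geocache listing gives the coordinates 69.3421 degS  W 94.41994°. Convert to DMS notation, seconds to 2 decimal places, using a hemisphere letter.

69°20′31.56″ S, 94°25′11.78″ W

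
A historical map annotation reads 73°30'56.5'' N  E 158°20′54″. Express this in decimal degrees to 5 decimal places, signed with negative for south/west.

Lat: 73° + 30/60 + 56.5/3600 = 73 + 0.500000 + 0.015694 = 73.515694
N ⇒ keep positive
Longitude: 20′ + 54″ = 20.90000′; 158 + 20.90000/60 = 158.348333
E ⇒ keep positive

73.51569, 158.34833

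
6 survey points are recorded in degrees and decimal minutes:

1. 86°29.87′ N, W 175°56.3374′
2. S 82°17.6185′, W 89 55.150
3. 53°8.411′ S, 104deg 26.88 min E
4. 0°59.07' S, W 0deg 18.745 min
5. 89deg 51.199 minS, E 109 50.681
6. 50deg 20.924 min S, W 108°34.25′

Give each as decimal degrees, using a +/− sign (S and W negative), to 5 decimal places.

1. 86.49783, -175.93896
2. -82.29364, -89.91917
3. -53.14018, 104.44800
4. -0.98450, -0.31242
5. -89.85332, 109.84468
6. -50.34873, -108.57083

Point 1:
  Latitude: 86 + 29.87/60 = 86.497833
  N ⇒ keep positive
  Longitude: 56.3374′ = 0.938957°; total 175.938957
  hemisphere W, so the sign is −
Point 2:
  Lat: 82 + 17.6185/60 = 82.293642
  S ⇒ negate
  Lon: 89 + 55.15/60 = 89.919167
  W → negative
Point 3:
  Latitude: 8.411′ = 0.140183°; total 53.140183
  hemisphere S, so the sign is −
  Longitude: 26.88′ = 0.448000°; total 104.448000
  E → positive
Point 4:
  φ: 59.07′ = 0.984500°; total 0.984500
  S → negative
  Longitude: 18.745′ = 0.312417°; total 0.312417
  hemisphere W, so the sign is −
Point 5:
  Latitude: 51.199′ = 0.853317°; total 89.853317
  hemisphere S, so the sign is −
  Longitude: 109 + 50.681/60 = 109.844683
  E ⇒ keep positive
Point 6:
  φ: 50 + 20.924/60 = 50.348733
  hemisphere S, so the sign is −
  Lon: 108 + 34.25/60 = 108.570833
  W → negative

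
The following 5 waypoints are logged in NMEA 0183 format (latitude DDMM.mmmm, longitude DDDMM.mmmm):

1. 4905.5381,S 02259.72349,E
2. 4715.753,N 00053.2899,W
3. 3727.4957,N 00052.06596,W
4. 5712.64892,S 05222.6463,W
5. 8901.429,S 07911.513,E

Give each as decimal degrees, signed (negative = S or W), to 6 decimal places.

1. -49.092302, 22.995392
2. 47.262550, -0.888165
3. 37.458262, -0.867766
4. -57.210815, -52.377438
5. -89.023817, 79.191883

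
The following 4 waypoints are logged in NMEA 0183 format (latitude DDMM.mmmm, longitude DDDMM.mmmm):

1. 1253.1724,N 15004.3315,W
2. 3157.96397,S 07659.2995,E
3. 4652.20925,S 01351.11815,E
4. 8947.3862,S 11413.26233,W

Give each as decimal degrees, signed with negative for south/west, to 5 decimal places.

1. 12.88621, -150.07219
2. -31.96607, 76.98833
3. -46.87015, 13.85197
4. -89.78977, -114.22104

Point 1:
  φ: split at 2 digits → 12° and 53.1724′; 12 + 53.1724/60 = 12.886207
  N ⇒ keep positive
  Lon: split at 3 digits → 150° and 4.3315′; 150 + 4.3315/60 = 150.072192
  W ⇒ negate
Point 2:
  Latitude: split at 2 digits → 31° and 57.96397′; 31 + 57.96397/60 = 31.966066
  S ⇒ negate
  Lon: split at 3 digits → 076° and 59.2995′; 76 + 59.2995/60 = 76.988325
  E → positive
Point 3:
  Lat: degrees = first 2 digits = 46, minutes = 52.20925; 46 + 52.20925/60 = 46.870154
  S → negative
  λ: split at 3 digits → 013° and 51.11815′; 13 + 51.11815/60 = 13.851969
  E → positive
Point 4:
  Lat: degrees = first 2 digits = 89, minutes = 47.3862; 89 + 47.3862/60 = 89.789770
  S → negative
  Longitude: split at 3 digits → 114° and 13.26233′; 114 + 13.26233/60 = 114.221039
  W → negative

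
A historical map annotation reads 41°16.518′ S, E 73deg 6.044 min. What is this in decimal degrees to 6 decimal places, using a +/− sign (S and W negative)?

-41.275300, 73.100733

φ: 16.518′ = 0.275300°; total 41.2753000
S → negative
Lon: 6.044′ = 0.100733°; total 73.1007333
E → positive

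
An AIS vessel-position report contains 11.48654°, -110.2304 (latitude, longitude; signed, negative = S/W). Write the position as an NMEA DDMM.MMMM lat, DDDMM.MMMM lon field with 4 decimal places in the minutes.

1129.1924,N / 11013.8240,W

Latitude: 11° + 0.486540 × 60 = 11° 29.192400′
Longitude is negative → W; |value| = 110.230400
Lon: 110° + 0.230400 × 60 = 110° 13.824000′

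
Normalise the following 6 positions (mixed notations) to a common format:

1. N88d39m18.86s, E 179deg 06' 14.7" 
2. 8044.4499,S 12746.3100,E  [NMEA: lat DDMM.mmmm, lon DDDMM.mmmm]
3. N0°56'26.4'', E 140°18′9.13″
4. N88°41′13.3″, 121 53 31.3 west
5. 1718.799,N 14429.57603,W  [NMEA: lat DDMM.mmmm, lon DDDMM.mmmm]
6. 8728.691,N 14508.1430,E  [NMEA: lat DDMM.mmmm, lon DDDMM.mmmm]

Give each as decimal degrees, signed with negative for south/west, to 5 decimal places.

1. 88.65524, 179.10408
2. -80.74083, 127.77183
3. 0.94067, 140.30254
4. 88.68703, -121.89203
5. 17.31332, -144.49293
6. 87.47818, 145.13572

Point 1:
  Latitude: 88 + 39/60 + 18.86/3600 = 88.655239
  N ⇒ keep positive
  Longitude: 179° + 6/60 + 14.7/3600 = 179 + 0.100000 + 0.004083 = 179.104083
  E → positive
Point 2:
  Lat: degrees = first 2 digits = 80, minutes = 44.4499; 80 + 44.4499/60 = 80.740832
  S → negative
  Longitude: degrees = first 3 digits = 127, minutes = 46.31; 127 + 46.31/60 = 127.771833
  E → positive
Point 3:
  φ: 0° + 56/60 + 26.4/3600 = 0 + 0.933333 + 0.007333 = 0.940667
  N ⇒ keep positive
  λ: 140° + 18/60 + 9.13/3600 = 140 + 0.300000 + 0.002536 = 140.302536
  E ⇒ keep positive
Point 4:
  φ: 88 + 41/60 + 13.3/3600 = 88.687028
  N ⇒ keep positive
  Longitude: 53′ + 31.3″ = 53.52167′; 121 + 53.52167/60 = 121.892028
  hemisphere W, so the sign is −
Point 5:
  φ: degrees = first 2 digits = 17, minutes = 18.799; 17 + 18.799/60 = 17.313317
  N → positive
  Longitude: split at 3 digits → 144° and 29.57603′; 144 + 29.57603/60 = 144.492934
  hemisphere W, so the sign is −
Point 6:
  φ: split at 2 digits → 87° and 28.691′; 87 + 28.691/60 = 87.478183
  N ⇒ keep positive
  Longitude: split at 3 digits → 145° and 8.143′; 145 + 8.143/60 = 145.135717
  E ⇒ keep positive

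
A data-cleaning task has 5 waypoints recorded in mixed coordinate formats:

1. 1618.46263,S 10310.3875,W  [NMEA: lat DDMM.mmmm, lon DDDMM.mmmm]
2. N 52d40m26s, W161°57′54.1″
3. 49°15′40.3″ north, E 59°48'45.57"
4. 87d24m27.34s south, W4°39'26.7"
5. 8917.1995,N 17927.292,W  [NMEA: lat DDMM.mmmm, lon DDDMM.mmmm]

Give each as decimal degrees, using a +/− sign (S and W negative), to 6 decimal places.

1. -16.307711, -103.173125
2. 52.673889, -161.965028
3. 49.261194, 59.812658
4. -87.407594, -4.657417
5. 89.286658, -179.454867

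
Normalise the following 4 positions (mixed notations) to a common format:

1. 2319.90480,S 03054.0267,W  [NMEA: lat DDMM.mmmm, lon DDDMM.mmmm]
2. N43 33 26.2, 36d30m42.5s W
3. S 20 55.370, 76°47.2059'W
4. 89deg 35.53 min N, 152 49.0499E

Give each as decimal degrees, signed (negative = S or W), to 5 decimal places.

1. -23.33175, -30.90045
2. 43.55728, -36.51181
3. -20.92283, -76.78677
4. 89.59217, 152.81750

Point 1:
  φ: degrees = first 2 digits = 23, minutes = 19.9048; 23 + 19.9048/60 = 23.331747
  S ⇒ negate
  λ: split at 3 digits → 030° and 54.0267′; 30 + 54.0267/60 = 30.900445
  hemisphere W, so the sign is −
Point 2:
  Latitude: 43° + 33/60 + 26.2/3600 = 43 + 0.550000 + 0.007278 = 43.557278
  N ⇒ keep positive
  Longitude: 30′ + 42.5″ = 30.70833′; 36 + 30.70833/60 = 36.511806
  hemisphere W, so the sign is −
Point 3:
  Lat: 20 + 55.37/60 = 20.922833
  hemisphere S, so the sign is −
  Lon: 76 + 47.2059/60 = 76.786765
  hemisphere W, so the sign is −
Point 4:
  Lat: 89 + 35.53/60 = 89.592167
  N → positive
  Longitude: 49.0499′ = 0.817498°; total 152.817498
  E ⇒ keep positive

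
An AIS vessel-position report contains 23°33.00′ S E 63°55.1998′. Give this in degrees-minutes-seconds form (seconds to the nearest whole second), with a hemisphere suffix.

23°33′0″ S, 63°55′12″ E

Lat: fractional minutes 0.00000 × 60 = 0.00″
Longitude: fractional minutes 0.19980 × 60 = 11.99″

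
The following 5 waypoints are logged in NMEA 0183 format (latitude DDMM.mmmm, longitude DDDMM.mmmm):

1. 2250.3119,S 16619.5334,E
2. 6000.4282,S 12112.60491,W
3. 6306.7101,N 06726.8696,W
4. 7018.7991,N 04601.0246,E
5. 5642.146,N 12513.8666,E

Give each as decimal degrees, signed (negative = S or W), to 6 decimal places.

1. -22.838532, 166.325557
2. -60.007137, -121.210082
3. 63.111835, -67.447827
4. 70.313318, 46.017077
5. 56.702433, 125.231110

Point 1:
  Lat: split at 2 digits → 22° and 50.3119′; 22 + 50.3119/60 = 22.8385317
  S → negative
  Lon: degrees = first 3 digits = 166, minutes = 19.5334; 166 + 19.5334/60 = 166.3255567
  E ⇒ keep positive
Point 2:
  Lat: degrees = first 2 digits = 60, minutes = 0.4282; 60 + 0.4282/60 = 60.0071367
  S → negative
  λ: degrees = first 3 digits = 121, minutes = 12.60491; 121 + 12.60491/60 = 121.2100818
  W ⇒ negate
Point 3:
  Latitude: split at 2 digits → 63° and 6.7101′; 63 + 6.7101/60 = 63.1118350
  N ⇒ keep positive
  Longitude: degrees = first 3 digits = 67, minutes = 26.8696; 67 + 26.8696/60 = 67.4478267
  W → negative
Point 4:
  φ: degrees = first 2 digits = 70, minutes = 18.7991; 70 + 18.7991/60 = 70.3133183
  N ⇒ keep positive
  λ: split at 3 digits → 046° and 1.0246′; 46 + 1.0246/60 = 46.0170767
  E ⇒ keep positive
Point 5:
  Latitude: split at 2 digits → 56° and 42.146′; 56 + 42.146/60 = 56.7024333
  N ⇒ keep positive
  Longitude: split at 3 digits → 125° and 13.8666′; 125 + 13.8666/60 = 125.2311100
  E ⇒ keep positive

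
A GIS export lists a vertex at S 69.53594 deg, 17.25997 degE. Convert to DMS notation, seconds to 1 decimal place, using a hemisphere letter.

69°32′9.4″ S, 17°15′35.9″ E

φ: whole degrees 69; 32.15640′ → 32′ and 9.384″
λ: 0.259970 × 60 = 15.59820′ → 15′, remainder × 60 = 35.892″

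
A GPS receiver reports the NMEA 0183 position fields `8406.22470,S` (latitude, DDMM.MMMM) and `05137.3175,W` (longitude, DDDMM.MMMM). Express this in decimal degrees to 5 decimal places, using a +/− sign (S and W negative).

-84.10375, -51.62196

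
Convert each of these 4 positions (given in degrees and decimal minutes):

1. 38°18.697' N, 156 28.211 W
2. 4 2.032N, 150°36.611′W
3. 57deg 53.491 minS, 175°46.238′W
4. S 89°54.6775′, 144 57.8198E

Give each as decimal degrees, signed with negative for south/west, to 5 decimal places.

Point 1:
  Latitude: 38 + 18.697/60 = 38.311617
  N ⇒ keep positive
  λ: 156 + 28.211/60 = 156.470183
  W ⇒ negate
Point 2:
  φ: 2.032′ = 0.033867°; total 4.033867
  N ⇒ keep positive
  Longitude: 150 + 36.611/60 = 150.610183
  W ⇒ negate
Point 3:
  Lat: 53.491′ = 0.891517°; total 57.891517
  hemisphere S, so the sign is −
  Longitude: 46.238′ = 0.770633°; total 175.770633
  W ⇒ negate
Point 4:
  Latitude: 54.6775′ = 0.911292°; total 89.911292
  S ⇒ negate
  Longitude: 144 + 57.8198/60 = 144.963663
  E ⇒ keep positive

1. 38.31162, -156.47018
2. 4.03387, -150.61018
3. -57.89152, -175.77063
4. -89.91129, 144.96366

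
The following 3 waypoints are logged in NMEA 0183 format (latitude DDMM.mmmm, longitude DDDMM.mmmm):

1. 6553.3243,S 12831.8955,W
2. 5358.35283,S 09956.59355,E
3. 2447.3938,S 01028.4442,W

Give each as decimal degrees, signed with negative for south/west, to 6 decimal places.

Point 1:
  Lat: degrees = first 2 digits = 65, minutes = 53.3243; 65 + 53.3243/60 = 65.8887383
  hemisphere S, so the sign is −
  λ: degrees = first 3 digits = 128, minutes = 31.8955; 128 + 31.8955/60 = 128.5315917
  W ⇒ negate
Point 2:
  Lat: degrees = first 2 digits = 53, minutes = 58.35283; 53 + 58.35283/60 = 53.9725472
  hemisphere S, so the sign is −
  Longitude: degrees = first 3 digits = 99, minutes = 56.59355; 99 + 56.59355/60 = 99.9432258
  E → positive
Point 3:
  Lat: degrees = first 2 digits = 24, minutes = 47.3938; 24 + 47.3938/60 = 24.7898967
  S → negative
  Longitude: split at 3 digits → 010° and 28.4442′; 10 + 28.4442/60 = 10.4740700
  W → negative

1. -65.888738, -128.531592
2. -53.972547, 99.943226
3. -24.789897, -10.474070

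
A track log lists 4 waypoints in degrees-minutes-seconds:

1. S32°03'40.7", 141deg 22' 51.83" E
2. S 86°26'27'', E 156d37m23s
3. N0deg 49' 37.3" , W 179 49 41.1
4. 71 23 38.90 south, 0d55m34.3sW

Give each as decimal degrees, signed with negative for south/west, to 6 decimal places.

1. -32.061306, 141.381064
2. -86.440833, 156.623056
3. 0.827028, -179.828083
4. -71.394139, -0.926194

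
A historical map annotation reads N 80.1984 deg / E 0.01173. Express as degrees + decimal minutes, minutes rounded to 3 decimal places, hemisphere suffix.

80° 11.904′ N, 0° 0.704′ E

Latitude: 80° + 0.198400 × 60 = 80° 11.90400′
Lon: 0° + 0.011730 × 60 = 0° 0.70380′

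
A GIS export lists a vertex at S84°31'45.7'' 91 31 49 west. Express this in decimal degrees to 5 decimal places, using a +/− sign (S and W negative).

φ: 84° + 31/60 + 45.7/3600 = 84 + 0.516667 + 0.012694 = 84.529361
S ⇒ negate
Longitude: 91 + 31/60 + 49/3600 = 91.530278
hemisphere W, so the sign is −

-84.52936, -91.53028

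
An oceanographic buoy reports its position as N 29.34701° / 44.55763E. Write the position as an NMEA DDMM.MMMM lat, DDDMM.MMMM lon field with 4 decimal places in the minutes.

2920.8206,N / 04433.4578,E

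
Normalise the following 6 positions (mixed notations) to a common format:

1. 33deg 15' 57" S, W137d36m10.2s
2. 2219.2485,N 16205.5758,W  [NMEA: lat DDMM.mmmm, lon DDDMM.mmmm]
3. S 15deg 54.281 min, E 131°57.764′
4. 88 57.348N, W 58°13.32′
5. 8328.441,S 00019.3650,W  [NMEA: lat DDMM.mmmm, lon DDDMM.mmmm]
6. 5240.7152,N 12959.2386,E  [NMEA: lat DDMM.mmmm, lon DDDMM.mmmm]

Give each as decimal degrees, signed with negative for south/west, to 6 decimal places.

Point 1:
  Latitude: 33 + 15/60 + 57/3600 = 33.2658333
  S ⇒ negate
  Longitude: 137 + 36/60 + 10.2/3600 = 137.6028333
  hemisphere W, so the sign is −
Point 2:
  Lat: split at 2 digits → 22° and 19.2485′; 22 + 19.2485/60 = 22.3208083
  N ⇒ keep positive
  Lon: split at 3 digits → 162° and 5.5758′; 162 + 5.5758/60 = 162.0929300
  W ⇒ negate
Point 3:
  φ: 54.281′ = 0.904683°; total 15.9046833
  hemisphere S, so the sign is −
  Lon: 57.764′ = 0.962733°; total 131.9627333
  E ⇒ keep positive
Point 4:
  Latitude: 88 + 57.348/60 = 88.9558000
  N → positive
  λ: 58 + 13.32/60 = 58.2220000
  W → negative
Point 5:
  φ: split at 2 digits → 83° and 28.441′; 83 + 28.441/60 = 83.4740167
  S ⇒ negate
  Lon: split at 3 digits → 000° and 19.365′; 0 + 19.365/60 = 0.3227500
  W ⇒ negate
Point 6:
  φ: split at 2 digits → 52° and 40.7152′; 52 + 40.7152/60 = 52.6785867
  N → positive
  Lon: degrees = first 3 digits = 129, minutes = 59.2386; 129 + 59.2386/60 = 129.9873100
  E ⇒ keep positive

1. -33.265833, -137.602833
2. 22.320808, -162.092930
3. -15.904683, 131.962733
4. 88.955800, -58.222000
5. -83.474017, -0.322750
6. 52.678587, 129.987310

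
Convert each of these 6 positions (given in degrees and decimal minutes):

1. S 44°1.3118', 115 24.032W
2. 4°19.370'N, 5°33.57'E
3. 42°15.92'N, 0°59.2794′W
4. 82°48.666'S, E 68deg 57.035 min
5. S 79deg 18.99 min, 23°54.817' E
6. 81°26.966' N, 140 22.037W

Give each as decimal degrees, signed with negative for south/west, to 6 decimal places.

1. -44.021863, -115.400533
2. 4.322833, 5.559500
3. 42.265333, -0.987990
4. -82.811100, 68.950583
5. -79.316500, 23.913617
6. 81.449433, -140.367283

Point 1:
  φ: 44 + 1.3118/60 = 44.0218633
  S ⇒ negate
  Longitude: 24.032′ = 0.400533°; total 115.4005333
  hemisphere W, so the sign is −
Point 2:
  Lat: 4 + 19.37/60 = 4.3228333
  N → positive
  λ: 5 + 33.57/60 = 5.5595000
  E ⇒ keep positive
Point 3:
  φ: 42 + 15.92/60 = 42.2653333
  N ⇒ keep positive
  Longitude: 59.2794′ = 0.987990°; total 0.9879900
  W ⇒ negate
Point 4:
  Latitude: 48.666′ = 0.811100°; total 82.8111000
  S → negative
  Lon: 68 + 57.035/60 = 68.9505833
  E ⇒ keep positive
Point 5:
  Latitude: 79 + 18.99/60 = 79.3165000
  hemisphere S, so the sign is −
  Longitude: 23 + 54.817/60 = 23.9136167
  E ⇒ keep positive
Point 6:
  Lat: 81 + 26.966/60 = 81.4494333
  N → positive
  λ: 22.037′ = 0.367283°; total 140.3672833
  W ⇒ negate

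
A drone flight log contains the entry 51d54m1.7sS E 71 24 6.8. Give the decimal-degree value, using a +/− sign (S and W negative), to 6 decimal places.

Latitude: 51 + 54/60 + 1.7/3600 = 51.9004722
hemisphere S, so the sign is −
Longitude: 24′ + 6.8″ = 24.11333′; 71 + 24.11333/60 = 71.4018889
E → positive

-51.900472, 71.401889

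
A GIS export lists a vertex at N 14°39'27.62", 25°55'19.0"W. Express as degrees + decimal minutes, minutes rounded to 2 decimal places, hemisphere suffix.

Lat: 39 + 27.62/60 = 39.4603′
λ: 55 + 19/60 = 55.3167′

14° 39.46′ N, 25° 55.32′ W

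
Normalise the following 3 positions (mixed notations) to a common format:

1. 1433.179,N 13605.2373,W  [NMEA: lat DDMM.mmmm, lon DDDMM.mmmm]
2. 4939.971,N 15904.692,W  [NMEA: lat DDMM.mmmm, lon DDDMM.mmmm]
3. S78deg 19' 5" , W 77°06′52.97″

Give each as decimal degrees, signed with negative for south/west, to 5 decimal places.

Point 1:
  φ: split at 2 digits → 14° and 33.179′; 14 + 33.179/60 = 14.552983
  N → positive
  λ: split at 3 digits → 136° and 5.2373′; 136 + 5.2373/60 = 136.087288
  hemisphere W, so the sign is −
Point 2:
  Lat: split at 2 digits → 49° and 39.971′; 49 + 39.971/60 = 49.666183
  N ⇒ keep positive
  λ: degrees = first 3 digits = 159, minutes = 4.692; 159 + 4.692/60 = 159.078200
  W ⇒ negate
Point 3:
  Lat: 78° + 19/60 + 5/3600 = 78 + 0.316667 + 0.001389 = 78.318056
  hemisphere S, so the sign is −
  λ: 77 + 6/60 + 52.97/3600 = 77.114714
  W → negative

1. 14.55298, -136.08729
2. 49.66618, -159.07820
3. -78.31806, -77.11471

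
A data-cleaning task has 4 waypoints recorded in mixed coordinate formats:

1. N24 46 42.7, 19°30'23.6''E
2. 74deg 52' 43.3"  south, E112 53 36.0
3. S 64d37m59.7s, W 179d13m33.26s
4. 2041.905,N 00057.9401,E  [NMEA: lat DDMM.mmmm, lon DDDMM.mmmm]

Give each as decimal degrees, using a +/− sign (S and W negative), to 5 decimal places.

1. 24.77853, 19.50656
2. -74.87869, 112.89333
3. -64.63325, -179.22591
4. 20.69842, 0.96567

Point 1:
  φ: 46′ + 42.7″ = 46.71167′; 24 + 46.71167/60 = 24.778528
  N ⇒ keep positive
  Longitude: 30′ + 23.6″ = 30.39333′; 19 + 30.39333/60 = 19.506556
  E → positive
Point 2:
  φ: 74° + 52/60 + 43.3/3600 = 74 + 0.866667 + 0.012028 = 74.878694
  S → negative
  Lon: 112° + 53/60 + 36/3600 = 112 + 0.883333 + 0.010000 = 112.893333
  E ⇒ keep positive
Point 3:
  Lat: 64 + 37/60 + 59.7/3600 = 64.633250
  S → negative
  Lon: 179 + 13/60 + 33.26/3600 = 179.225906
  hemisphere W, so the sign is −
Point 4:
  Lat: split at 2 digits → 20° and 41.905′; 20 + 41.905/60 = 20.698417
  N → positive
  Lon: degrees = first 3 digits = 0, minutes = 57.9401; 0 + 57.9401/60 = 0.965668
  E ⇒ keep positive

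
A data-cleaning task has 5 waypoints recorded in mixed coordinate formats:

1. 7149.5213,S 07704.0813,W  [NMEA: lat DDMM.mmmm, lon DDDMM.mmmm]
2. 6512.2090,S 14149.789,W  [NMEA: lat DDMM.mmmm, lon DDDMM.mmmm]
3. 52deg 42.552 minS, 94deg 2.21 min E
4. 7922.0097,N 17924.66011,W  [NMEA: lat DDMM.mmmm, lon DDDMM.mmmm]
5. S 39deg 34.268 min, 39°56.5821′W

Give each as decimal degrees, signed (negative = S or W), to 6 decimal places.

1. -71.825355, -77.068022
2. -65.203483, -141.829817
3. -52.709200, 94.036833
4. 79.366828, -179.411002
5. -39.571133, -39.943035

Point 1:
  Latitude: split at 2 digits → 71° and 49.5213′; 71 + 49.5213/60 = 71.8253550
  S ⇒ negate
  Lon: degrees = first 3 digits = 77, minutes = 4.0813; 77 + 4.0813/60 = 77.0680217
  hemisphere W, so the sign is −
Point 2:
  Lat: split at 2 digits → 65° and 12.209′; 65 + 12.209/60 = 65.2034833
  S → negative
  Lon: degrees = first 3 digits = 141, minutes = 49.789; 141 + 49.789/60 = 141.8298167
  W ⇒ negate
Point 3:
  φ: 42.552′ = 0.709200°; total 52.7092000
  S ⇒ negate
  Longitude: 94 + 2.21/60 = 94.0368333
  E → positive
Point 4:
  Lat: degrees = first 2 digits = 79, minutes = 22.0097; 79 + 22.0097/60 = 79.3668283
  N ⇒ keep positive
  Longitude: degrees = first 3 digits = 179, minutes = 24.66011; 179 + 24.66011/60 = 179.4110018
  hemisphere W, so the sign is −
Point 5:
  φ: 34.268′ = 0.571133°; total 39.5711333
  hemisphere S, so the sign is −
  λ: 39 + 56.5821/60 = 39.9430350
  W → negative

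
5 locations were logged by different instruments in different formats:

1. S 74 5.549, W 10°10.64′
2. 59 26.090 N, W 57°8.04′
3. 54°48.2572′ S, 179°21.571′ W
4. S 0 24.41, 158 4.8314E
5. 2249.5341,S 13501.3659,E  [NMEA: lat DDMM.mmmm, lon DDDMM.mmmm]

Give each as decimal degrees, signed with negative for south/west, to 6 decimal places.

Point 1:
  Lat: 74 + 5.549/60 = 74.0924833
  S ⇒ negate
  λ: 10 + 10.64/60 = 10.1773333
  hemisphere W, so the sign is −
Point 2:
  Latitude: 59 + 26.09/60 = 59.4348333
  N → positive
  λ: 8.04′ = 0.134000°; total 57.1340000
  hemisphere W, so the sign is −
Point 3:
  Latitude: 48.2572′ = 0.804287°; total 54.8042867
  S ⇒ negate
  Longitude: 179 + 21.571/60 = 179.3595167
  W → negative
Point 4:
  Lat: 0 + 24.41/60 = 0.4068333
  hemisphere S, so the sign is −
  Lon: 4.8314′ = 0.080523°; total 158.0805233
  E ⇒ keep positive
Point 5:
  Latitude: split at 2 digits → 22° and 49.5341′; 22 + 49.5341/60 = 22.8255683
  S ⇒ negate
  λ: split at 3 digits → 135° and 1.3659′; 135 + 1.3659/60 = 135.0227650
  E → positive

1. -74.092483, -10.177333
2. 59.434833, -57.134000
3. -54.804287, -179.359517
4. -0.406833, 158.080523
5. -22.825568, 135.022765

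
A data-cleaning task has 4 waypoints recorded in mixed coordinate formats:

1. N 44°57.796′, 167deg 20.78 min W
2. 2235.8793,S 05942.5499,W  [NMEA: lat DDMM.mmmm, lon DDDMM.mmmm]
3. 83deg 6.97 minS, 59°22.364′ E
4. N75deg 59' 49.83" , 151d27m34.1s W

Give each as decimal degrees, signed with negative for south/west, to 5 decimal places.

Point 1:
  Lat: 44 + 57.796/60 = 44.963267
  N ⇒ keep positive
  Lon: 20.78′ = 0.346333°; total 167.346333
  W → negative
Point 2:
  Latitude: degrees = first 2 digits = 22, minutes = 35.8793; 22 + 35.8793/60 = 22.597988
  hemisphere S, so the sign is −
  λ: degrees = first 3 digits = 59, minutes = 42.5499; 59 + 42.5499/60 = 59.709165
  W ⇒ negate
Point 3:
  Lat: 6.97′ = 0.116167°; total 83.116167
  S → negative
  Longitude: 59 + 22.364/60 = 59.372733
  E ⇒ keep positive
Point 4:
  φ: 75° + 59/60 + 49.83/3600 = 75 + 0.983333 + 0.013842 = 75.997175
  N ⇒ keep positive
  λ: 27′ + 34.1″ = 27.56833′; 151 + 27.56833/60 = 151.459472
  W ⇒ negate

1. 44.96327, -167.34633
2. -22.59799, -59.70917
3. -83.11617, 59.37273
4. 75.99718, -151.45947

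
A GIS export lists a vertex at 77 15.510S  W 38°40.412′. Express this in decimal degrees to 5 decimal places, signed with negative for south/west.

-77.25850, -38.67353

Lat: 15.51′ = 0.258500°; total 77.258500
hemisphere S, so the sign is −
Longitude: 38 + 40.412/60 = 38.673533
W ⇒ negate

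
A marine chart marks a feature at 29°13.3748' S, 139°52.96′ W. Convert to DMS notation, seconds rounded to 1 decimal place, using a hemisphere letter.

Lat: 13.37480′ → 13′ and 0.37480 × 60 = 22.488″
Lon: fractional minutes 0.96000 × 60 = 57.600″

29°13′22.5″ S, 139°52′57.6″ W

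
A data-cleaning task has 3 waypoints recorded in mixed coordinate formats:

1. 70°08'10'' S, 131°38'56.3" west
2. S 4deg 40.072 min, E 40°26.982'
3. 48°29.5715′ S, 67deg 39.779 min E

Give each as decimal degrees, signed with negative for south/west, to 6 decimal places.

1. -70.136111, -131.648972
2. -4.667867, 40.449700
3. -48.492858, 67.662983

Point 1:
  φ: 70 + 8/60 + 10/3600 = 70.1361111
  hemisphere S, so the sign is −
  Longitude: 38′ + 56.3″ = 38.93833′; 131 + 38.93833/60 = 131.6489722
  hemisphere W, so the sign is −
Point 2:
  Lat: 40.072′ = 0.667867°; total 4.6678667
  S ⇒ negate
  Lon: 26.982′ = 0.449700°; total 40.4497000
  E ⇒ keep positive
Point 3:
  Latitude: 29.5715′ = 0.492858°; total 48.4928583
  S ⇒ negate
  λ: 67 + 39.779/60 = 67.6629833
  E ⇒ keep positive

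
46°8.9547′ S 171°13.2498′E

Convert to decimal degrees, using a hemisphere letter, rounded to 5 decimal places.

46.14925° S, 171.22083° E

Latitude: 8.9547′ = 0.149245°; total 46.149245
λ: 171 + 13.2498/60 = 171.220830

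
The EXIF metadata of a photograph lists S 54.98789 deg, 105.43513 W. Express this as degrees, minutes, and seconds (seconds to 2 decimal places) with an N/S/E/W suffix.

54°59′16.40″ S, 105°26′6.47″ W

Lat: whole degrees 54; 59.27340′ → 59′ and 16.4040″
Longitude: whole degrees 105; 26.10780′ → 26′ and 6.4680″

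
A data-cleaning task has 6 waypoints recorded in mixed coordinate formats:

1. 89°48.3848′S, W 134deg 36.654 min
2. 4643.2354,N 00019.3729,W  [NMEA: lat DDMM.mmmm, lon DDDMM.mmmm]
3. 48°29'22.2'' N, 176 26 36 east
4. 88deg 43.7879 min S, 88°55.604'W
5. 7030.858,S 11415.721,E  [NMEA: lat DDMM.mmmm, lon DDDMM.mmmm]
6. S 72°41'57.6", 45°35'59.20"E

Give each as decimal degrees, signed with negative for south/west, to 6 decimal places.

Point 1:
  Lat: 48.3848′ = 0.806413°; total 89.8064133
  S ⇒ negate
  Lon: 36.654′ = 0.610900°; total 134.6109000
  W ⇒ negate
Point 2:
  Latitude: split at 2 digits → 46° and 43.2354′; 46 + 43.2354/60 = 46.7205900
  N → positive
  λ: degrees = first 3 digits = 0, minutes = 19.3729; 0 + 19.3729/60 = 0.3228817
  W ⇒ negate
Point 3:
  Latitude: 29′ + 22.2″ = 29.37000′; 48 + 29.37000/60 = 48.4895000
  N ⇒ keep positive
  Longitude: 26′ + 36″ = 26.60000′; 176 + 26.60000/60 = 176.4433333
  E → positive
Point 4:
  Lat: 88 + 43.7879/60 = 88.7297983
  hemisphere S, so the sign is −
  λ: 55.604′ = 0.926733°; total 88.9267333
  hemisphere W, so the sign is −
Point 5:
  Lat: degrees = first 2 digits = 70, minutes = 30.858; 70 + 30.858/60 = 70.5143000
  S ⇒ negate
  Lon: split at 3 digits → 114° and 15.721′; 114 + 15.721/60 = 114.2620167
  E ⇒ keep positive
Point 6:
  Lat: 72 + 41/60 + 57.6/3600 = 72.6993333
  S ⇒ negate
  Longitude: 45 + 35/60 + 59.2/3600 = 45.5997778
  E ⇒ keep positive

1. -89.806413, -134.610900
2. 46.720590, -0.322882
3. 48.489500, 176.443333
4. -88.729798, -88.926733
5. -70.514300, 114.262017
6. -72.699333, 45.599778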